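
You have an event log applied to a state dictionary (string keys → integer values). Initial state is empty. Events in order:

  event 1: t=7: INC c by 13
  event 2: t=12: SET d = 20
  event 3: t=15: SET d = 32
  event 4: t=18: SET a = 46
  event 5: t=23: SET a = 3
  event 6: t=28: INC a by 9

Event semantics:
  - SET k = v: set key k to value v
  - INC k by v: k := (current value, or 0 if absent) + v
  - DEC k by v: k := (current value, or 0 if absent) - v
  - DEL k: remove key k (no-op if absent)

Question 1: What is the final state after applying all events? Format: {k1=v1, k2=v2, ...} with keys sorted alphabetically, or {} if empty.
Answer: {a=12, c=13, d=32}

Derivation:
  after event 1 (t=7: INC c by 13): {c=13}
  after event 2 (t=12: SET d = 20): {c=13, d=20}
  after event 3 (t=15: SET d = 32): {c=13, d=32}
  after event 4 (t=18: SET a = 46): {a=46, c=13, d=32}
  after event 5 (t=23: SET a = 3): {a=3, c=13, d=32}
  after event 6 (t=28: INC a by 9): {a=12, c=13, d=32}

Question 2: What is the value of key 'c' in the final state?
Track key 'c' through all 6 events:
  event 1 (t=7: INC c by 13): c (absent) -> 13
  event 2 (t=12: SET d = 20): c unchanged
  event 3 (t=15: SET d = 32): c unchanged
  event 4 (t=18: SET a = 46): c unchanged
  event 5 (t=23: SET a = 3): c unchanged
  event 6 (t=28: INC a by 9): c unchanged
Final: c = 13

Answer: 13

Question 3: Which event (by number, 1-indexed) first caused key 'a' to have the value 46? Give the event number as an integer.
Answer: 4

Derivation:
Looking for first event where a becomes 46:
  event 4: a (absent) -> 46  <-- first match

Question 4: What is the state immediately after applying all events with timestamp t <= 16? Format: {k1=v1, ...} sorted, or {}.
Apply events with t <= 16 (3 events):
  after event 1 (t=7: INC c by 13): {c=13}
  after event 2 (t=12: SET d = 20): {c=13, d=20}
  after event 3 (t=15: SET d = 32): {c=13, d=32}

Answer: {c=13, d=32}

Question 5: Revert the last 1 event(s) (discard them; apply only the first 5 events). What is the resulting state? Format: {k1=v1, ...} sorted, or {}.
Answer: {a=3, c=13, d=32}

Derivation:
Keep first 5 events (discard last 1):
  after event 1 (t=7: INC c by 13): {c=13}
  after event 2 (t=12: SET d = 20): {c=13, d=20}
  after event 3 (t=15: SET d = 32): {c=13, d=32}
  after event 4 (t=18: SET a = 46): {a=46, c=13, d=32}
  after event 5 (t=23: SET a = 3): {a=3, c=13, d=32}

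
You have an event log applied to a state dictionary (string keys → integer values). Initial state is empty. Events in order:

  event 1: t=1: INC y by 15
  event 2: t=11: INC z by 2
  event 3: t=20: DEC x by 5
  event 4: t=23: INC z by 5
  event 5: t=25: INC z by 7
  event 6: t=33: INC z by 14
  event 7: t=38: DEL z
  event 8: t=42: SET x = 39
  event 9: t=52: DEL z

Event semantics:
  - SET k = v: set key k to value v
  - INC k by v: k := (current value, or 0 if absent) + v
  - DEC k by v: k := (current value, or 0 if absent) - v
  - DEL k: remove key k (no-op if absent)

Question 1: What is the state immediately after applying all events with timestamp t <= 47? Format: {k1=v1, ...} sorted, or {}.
Apply events with t <= 47 (8 events):
  after event 1 (t=1: INC y by 15): {y=15}
  after event 2 (t=11: INC z by 2): {y=15, z=2}
  after event 3 (t=20: DEC x by 5): {x=-5, y=15, z=2}
  after event 4 (t=23: INC z by 5): {x=-5, y=15, z=7}
  after event 5 (t=25: INC z by 7): {x=-5, y=15, z=14}
  after event 6 (t=33: INC z by 14): {x=-5, y=15, z=28}
  after event 7 (t=38: DEL z): {x=-5, y=15}
  after event 8 (t=42: SET x = 39): {x=39, y=15}

Answer: {x=39, y=15}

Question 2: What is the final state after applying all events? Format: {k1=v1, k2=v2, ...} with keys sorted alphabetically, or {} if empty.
Answer: {x=39, y=15}

Derivation:
  after event 1 (t=1: INC y by 15): {y=15}
  after event 2 (t=11: INC z by 2): {y=15, z=2}
  after event 3 (t=20: DEC x by 5): {x=-5, y=15, z=2}
  after event 4 (t=23: INC z by 5): {x=-5, y=15, z=7}
  after event 5 (t=25: INC z by 7): {x=-5, y=15, z=14}
  after event 6 (t=33: INC z by 14): {x=-5, y=15, z=28}
  after event 7 (t=38: DEL z): {x=-5, y=15}
  after event 8 (t=42: SET x = 39): {x=39, y=15}
  after event 9 (t=52: DEL z): {x=39, y=15}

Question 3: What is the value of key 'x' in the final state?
Track key 'x' through all 9 events:
  event 1 (t=1: INC y by 15): x unchanged
  event 2 (t=11: INC z by 2): x unchanged
  event 3 (t=20: DEC x by 5): x (absent) -> -5
  event 4 (t=23: INC z by 5): x unchanged
  event 5 (t=25: INC z by 7): x unchanged
  event 6 (t=33: INC z by 14): x unchanged
  event 7 (t=38: DEL z): x unchanged
  event 8 (t=42: SET x = 39): x -5 -> 39
  event 9 (t=52: DEL z): x unchanged
Final: x = 39

Answer: 39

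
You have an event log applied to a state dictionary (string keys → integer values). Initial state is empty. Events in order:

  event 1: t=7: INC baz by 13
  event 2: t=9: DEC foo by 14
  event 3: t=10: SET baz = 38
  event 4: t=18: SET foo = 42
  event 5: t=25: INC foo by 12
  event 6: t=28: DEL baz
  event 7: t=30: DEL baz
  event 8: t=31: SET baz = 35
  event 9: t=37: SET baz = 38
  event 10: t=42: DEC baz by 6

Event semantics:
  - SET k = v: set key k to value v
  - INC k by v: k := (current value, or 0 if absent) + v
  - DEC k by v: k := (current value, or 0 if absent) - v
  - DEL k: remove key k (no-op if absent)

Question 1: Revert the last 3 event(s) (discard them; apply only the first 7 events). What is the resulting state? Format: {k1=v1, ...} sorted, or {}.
Keep first 7 events (discard last 3):
  after event 1 (t=7: INC baz by 13): {baz=13}
  after event 2 (t=9: DEC foo by 14): {baz=13, foo=-14}
  after event 3 (t=10: SET baz = 38): {baz=38, foo=-14}
  after event 4 (t=18: SET foo = 42): {baz=38, foo=42}
  after event 5 (t=25: INC foo by 12): {baz=38, foo=54}
  after event 6 (t=28: DEL baz): {foo=54}
  after event 7 (t=30: DEL baz): {foo=54}

Answer: {foo=54}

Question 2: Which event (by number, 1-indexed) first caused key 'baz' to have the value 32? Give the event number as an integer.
Answer: 10

Derivation:
Looking for first event where baz becomes 32:
  event 1: baz = 13
  event 2: baz = 13
  event 3: baz = 38
  event 4: baz = 38
  event 5: baz = 38
  event 6: baz = (absent)
  event 8: baz = 35
  event 9: baz = 38
  event 10: baz 38 -> 32  <-- first match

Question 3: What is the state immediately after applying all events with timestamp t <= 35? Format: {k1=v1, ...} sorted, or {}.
Apply events with t <= 35 (8 events):
  after event 1 (t=7: INC baz by 13): {baz=13}
  after event 2 (t=9: DEC foo by 14): {baz=13, foo=-14}
  after event 3 (t=10: SET baz = 38): {baz=38, foo=-14}
  after event 4 (t=18: SET foo = 42): {baz=38, foo=42}
  after event 5 (t=25: INC foo by 12): {baz=38, foo=54}
  after event 6 (t=28: DEL baz): {foo=54}
  after event 7 (t=30: DEL baz): {foo=54}
  after event 8 (t=31: SET baz = 35): {baz=35, foo=54}

Answer: {baz=35, foo=54}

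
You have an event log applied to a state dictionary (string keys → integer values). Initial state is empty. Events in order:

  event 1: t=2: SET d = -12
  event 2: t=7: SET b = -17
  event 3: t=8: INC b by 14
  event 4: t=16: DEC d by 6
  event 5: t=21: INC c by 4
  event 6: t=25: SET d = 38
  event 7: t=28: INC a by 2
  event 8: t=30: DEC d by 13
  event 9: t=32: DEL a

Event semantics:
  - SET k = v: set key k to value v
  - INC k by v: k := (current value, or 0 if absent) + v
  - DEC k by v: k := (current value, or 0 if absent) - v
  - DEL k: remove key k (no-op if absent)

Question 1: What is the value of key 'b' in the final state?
Track key 'b' through all 9 events:
  event 1 (t=2: SET d = -12): b unchanged
  event 2 (t=7: SET b = -17): b (absent) -> -17
  event 3 (t=8: INC b by 14): b -17 -> -3
  event 4 (t=16: DEC d by 6): b unchanged
  event 5 (t=21: INC c by 4): b unchanged
  event 6 (t=25: SET d = 38): b unchanged
  event 7 (t=28: INC a by 2): b unchanged
  event 8 (t=30: DEC d by 13): b unchanged
  event 9 (t=32: DEL a): b unchanged
Final: b = -3

Answer: -3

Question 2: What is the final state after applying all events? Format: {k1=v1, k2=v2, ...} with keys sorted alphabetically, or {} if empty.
Answer: {b=-3, c=4, d=25}

Derivation:
  after event 1 (t=2: SET d = -12): {d=-12}
  after event 2 (t=7: SET b = -17): {b=-17, d=-12}
  after event 3 (t=8: INC b by 14): {b=-3, d=-12}
  after event 4 (t=16: DEC d by 6): {b=-3, d=-18}
  after event 5 (t=21: INC c by 4): {b=-3, c=4, d=-18}
  after event 6 (t=25: SET d = 38): {b=-3, c=4, d=38}
  after event 7 (t=28: INC a by 2): {a=2, b=-3, c=4, d=38}
  after event 8 (t=30: DEC d by 13): {a=2, b=-3, c=4, d=25}
  after event 9 (t=32: DEL a): {b=-3, c=4, d=25}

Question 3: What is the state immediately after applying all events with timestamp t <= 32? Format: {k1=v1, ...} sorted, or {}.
Answer: {b=-3, c=4, d=25}

Derivation:
Apply events with t <= 32 (9 events):
  after event 1 (t=2: SET d = -12): {d=-12}
  after event 2 (t=7: SET b = -17): {b=-17, d=-12}
  after event 3 (t=8: INC b by 14): {b=-3, d=-12}
  after event 4 (t=16: DEC d by 6): {b=-3, d=-18}
  after event 5 (t=21: INC c by 4): {b=-3, c=4, d=-18}
  after event 6 (t=25: SET d = 38): {b=-3, c=4, d=38}
  after event 7 (t=28: INC a by 2): {a=2, b=-3, c=4, d=38}
  after event 8 (t=30: DEC d by 13): {a=2, b=-3, c=4, d=25}
  after event 9 (t=32: DEL a): {b=-3, c=4, d=25}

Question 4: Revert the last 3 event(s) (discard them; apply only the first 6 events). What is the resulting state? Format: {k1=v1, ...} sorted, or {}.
Keep first 6 events (discard last 3):
  after event 1 (t=2: SET d = -12): {d=-12}
  after event 2 (t=7: SET b = -17): {b=-17, d=-12}
  after event 3 (t=8: INC b by 14): {b=-3, d=-12}
  after event 4 (t=16: DEC d by 6): {b=-3, d=-18}
  after event 5 (t=21: INC c by 4): {b=-3, c=4, d=-18}
  after event 6 (t=25: SET d = 38): {b=-3, c=4, d=38}

Answer: {b=-3, c=4, d=38}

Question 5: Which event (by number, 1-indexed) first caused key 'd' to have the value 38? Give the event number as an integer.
Answer: 6

Derivation:
Looking for first event where d becomes 38:
  event 1: d = -12
  event 2: d = -12
  event 3: d = -12
  event 4: d = -18
  event 5: d = -18
  event 6: d -18 -> 38  <-- first match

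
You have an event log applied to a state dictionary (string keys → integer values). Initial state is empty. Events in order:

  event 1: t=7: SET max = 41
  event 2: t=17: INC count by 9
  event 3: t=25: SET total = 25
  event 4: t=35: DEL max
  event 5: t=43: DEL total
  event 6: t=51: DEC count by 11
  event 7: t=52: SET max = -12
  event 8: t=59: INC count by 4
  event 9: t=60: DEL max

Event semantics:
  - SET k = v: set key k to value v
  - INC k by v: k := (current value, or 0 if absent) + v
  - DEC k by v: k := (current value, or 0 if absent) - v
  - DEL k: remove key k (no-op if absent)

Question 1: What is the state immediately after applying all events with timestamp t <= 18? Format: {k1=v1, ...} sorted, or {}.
Answer: {count=9, max=41}

Derivation:
Apply events with t <= 18 (2 events):
  after event 1 (t=7: SET max = 41): {max=41}
  after event 2 (t=17: INC count by 9): {count=9, max=41}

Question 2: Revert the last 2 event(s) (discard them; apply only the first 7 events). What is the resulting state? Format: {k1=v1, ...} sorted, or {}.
Answer: {count=-2, max=-12}

Derivation:
Keep first 7 events (discard last 2):
  after event 1 (t=7: SET max = 41): {max=41}
  after event 2 (t=17: INC count by 9): {count=9, max=41}
  after event 3 (t=25: SET total = 25): {count=9, max=41, total=25}
  after event 4 (t=35: DEL max): {count=9, total=25}
  after event 5 (t=43: DEL total): {count=9}
  after event 6 (t=51: DEC count by 11): {count=-2}
  after event 7 (t=52: SET max = -12): {count=-2, max=-12}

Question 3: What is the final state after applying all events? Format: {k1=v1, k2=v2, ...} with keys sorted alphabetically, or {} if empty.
  after event 1 (t=7: SET max = 41): {max=41}
  after event 2 (t=17: INC count by 9): {count=9, max=41}
  after event 3 (t=25: SET total = 25): {count=9, max=41, total=25}
  after event 4 (t=35: DEL max): {count=9, total=25}
  after event 5 (t=43: DEL total): {count=9}
  after event 6 (t=51: DEC count by 11): {count=-2}
  after event 7 (t=52: SET max = -12): {count=-2, max=-12}
  after event 8 (t=59: INC count by 4): {count=2, max=-12}
  after event 9 (t=60: DEL max): {count=2}

Answer: {count=2}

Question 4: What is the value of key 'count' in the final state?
Track key 'count' through all 9 events:
  event 1 (t=7: SET max = 41): count unchanged
  event 2 (t=17: INC count by 9): count (absent) -> 9
  event 3 (t=25: SET total = 25): count unchanged
  event 4 (t=35: DEL max): count unchanged
  event 5 (t=43: DEL total): count unchanged
  event 6 (t=51: DEC count by 11): count 9 -> -2
  event 7 (t=52: SET max = -12): count unchanged
  event 8 (t=59: INC count by 4): count -2 -> 2
  event 9 (t=60: DEL max): count unchanged
Final: count = 2

Answer: 2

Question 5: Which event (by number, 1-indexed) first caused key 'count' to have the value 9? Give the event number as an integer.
Looking for first event where count becomes 9:
  event 2: count (absent) -> 9  <-- first match

Answer: 2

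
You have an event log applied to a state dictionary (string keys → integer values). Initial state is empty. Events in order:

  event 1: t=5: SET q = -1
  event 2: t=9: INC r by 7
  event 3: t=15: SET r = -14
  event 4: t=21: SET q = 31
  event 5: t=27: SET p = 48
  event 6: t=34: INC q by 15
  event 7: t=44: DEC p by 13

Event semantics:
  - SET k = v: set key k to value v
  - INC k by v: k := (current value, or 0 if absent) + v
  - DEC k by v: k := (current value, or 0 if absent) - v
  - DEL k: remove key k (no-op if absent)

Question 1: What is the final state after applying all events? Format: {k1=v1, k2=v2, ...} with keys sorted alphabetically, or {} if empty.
  after event 1 (t=5: SET q = -1): {q=-1}
  after event 2 (t=9: INC r by 7): {q=-1, r=7}
  after event 3 (t=15: SET r = -14): {q=-1, r=-14}
  after event 4 (t=21: SET q = 31): {q=31, r=-14}
  after event 5 (t=27: SET p = 48): {p=48, q=31, r=-14}
  after event 6 (t=34: INC q by 15): {p=48, q=46, r=-14}
  after event 7 (t=44: DEC p by 13): {p=35, q=46, r=-14}

Answer: {p=35, q=46, r=-14}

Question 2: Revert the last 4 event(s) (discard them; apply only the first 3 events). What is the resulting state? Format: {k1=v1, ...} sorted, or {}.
Answer: {q=-1, r=-14}

Derivation:
Keep first 3 events (discard last 4):
  after event 1 (t=5: SET q = -1): {q=-1}
  after event 2 (t=9: INC r by 7): {q=-1, r=7}
  after event 3 (t=15: SET r = -14): {q=-1, r=-14}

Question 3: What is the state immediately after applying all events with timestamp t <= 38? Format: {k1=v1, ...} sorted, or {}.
Apply events with t <= 38 (6 events):
  after event 1 (t=5: SET q = -1): {q=-1}
  after event 2 (t=9: INC r by 7): {q=-1, r=7}
  after event 3 (t=15: SET r = -14): {q=-1, r=-14}
  after event 4 (t=21: SET q = 31): {q=31, r=-14}
  after event 5 (t=27: SET p = 48): {p=48, q=31, r=-14}
  after event 6 (t=34: INC q by 15): {p=48, q=46, r=-14}

Answer: {p=48, q=46, r=-14}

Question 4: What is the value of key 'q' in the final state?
Track key 'q' through all 7 events:
  event 1 (t=5: SET q = -1): q (absent) -> -1
  event 2 (t=9: INC r by 7): q unchanged
  event 3 (t=15: SET r = -14): q unchanged
  event 4 (t=21: SET q = 31): q -1 -> 31
  event 5 (t=27: SET p = 48): q unchanged
  event 6 (t=34: INC q by 15): q 31 -> 46
  event 7 (t=44: DEC p by 13): q unchanged
Final: q = 46

Answer: 46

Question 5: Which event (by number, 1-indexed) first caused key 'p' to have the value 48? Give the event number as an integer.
Answer: 5

Derivation:
Looking for first event where p becomes 48:
  event 5: p (absent) -> 48  <-- first match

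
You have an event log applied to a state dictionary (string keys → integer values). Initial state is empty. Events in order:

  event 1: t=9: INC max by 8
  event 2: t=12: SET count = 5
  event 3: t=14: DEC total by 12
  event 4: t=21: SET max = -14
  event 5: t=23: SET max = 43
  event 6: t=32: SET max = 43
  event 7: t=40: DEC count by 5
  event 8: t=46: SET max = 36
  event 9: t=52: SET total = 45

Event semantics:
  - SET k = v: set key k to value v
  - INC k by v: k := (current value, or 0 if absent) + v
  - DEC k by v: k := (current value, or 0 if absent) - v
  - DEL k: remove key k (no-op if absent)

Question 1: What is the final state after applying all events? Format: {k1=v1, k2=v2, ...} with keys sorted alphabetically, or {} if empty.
Answer: {count=0, max=36, total=45}

Derivation:
  after event 1 (t=9: INC max by 8): {max=8}
  after event 2 (t=12: SET count = 5): {count=5, max=8}
  after event 3 (t=14: DEC total by 12): {count=5, max=8, total=-12}
  after event 4 (t=21: SET max = -14): {count=5, max=-14, total=-12}
  after event 5 (t=23: SET max = 43): {count=5, max=43, total=-12}
  after event 6 (t=32: SET max = 43): {count=5, max=43, total=-12}
  after event 7 (t=40: DEC count by 5): {count=0, max=43, total=-12}
  after event 8 (t=46: SET max = 36): {count=0, max=36, total=-12}
  after event 9 (t=52: SET total = 45): {count=0, max=36, total=45}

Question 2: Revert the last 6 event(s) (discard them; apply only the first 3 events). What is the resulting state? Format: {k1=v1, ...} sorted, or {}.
Keep first 3 events (discard last 6):
  after event 1 (t=9: INC max by 8): {max=8}
  after event 2 (t=12: SET count = 5): {count=5, max=8}
  after event 3 (t=14: DEC total by 12): {count=5, max=8, total=-12}

Answer: {count=5, max=8, total=-12}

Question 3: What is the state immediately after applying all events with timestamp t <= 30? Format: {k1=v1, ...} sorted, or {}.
Answer: {count=5, max=43, total=-12}

Derivation:
Apply events with t <= 30 (5 events):
  after event 1 (t=9: INC max by 8): {max=8}
  after event 2 (t=12: SET count = 5): {count=5, max=8}
  after event 3 (t=14: DEC total by 12): {count=5, max=8, total=-12}
  after event 4 (t=21: SET max = -14): {count=5, max=-14, total=-12}
  after event 5 (t=23: SET max = 43): {count=5, max=43, total=-12}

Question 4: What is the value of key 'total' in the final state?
Answer: 45

Derivation:
Track key 'total' through all 9 events:
  event 1 (t=9: INC max by 8): total unchanged
  event 2 (t=12: SET count = 5): total unchanged
  event 3 (t=14: DEC total by 12): total (absent) -> -12
  event 4 (t=21: SET max = -14): total unchanged
  event 5 (t=23: SET max = 43): total unchanged
  event 6 (t=32: SET max = 43): total unchanged
  event 7 (t=40: DEC count by 5): total unchanged
  event 8 (t=46: SET max = 36): total unchanged
  event 9 (t=52: SET total = 45): total -12 -> 45
Final: total = 45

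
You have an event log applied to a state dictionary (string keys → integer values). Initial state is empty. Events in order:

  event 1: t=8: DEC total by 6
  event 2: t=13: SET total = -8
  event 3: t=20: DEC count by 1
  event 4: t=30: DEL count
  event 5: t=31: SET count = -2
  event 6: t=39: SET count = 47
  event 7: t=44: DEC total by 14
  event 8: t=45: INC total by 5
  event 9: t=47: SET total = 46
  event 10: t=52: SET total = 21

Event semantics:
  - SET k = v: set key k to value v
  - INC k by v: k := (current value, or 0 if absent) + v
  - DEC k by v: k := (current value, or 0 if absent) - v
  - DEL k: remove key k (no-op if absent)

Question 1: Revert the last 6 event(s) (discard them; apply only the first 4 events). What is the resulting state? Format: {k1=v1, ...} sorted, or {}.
Answer: {total=-8}

Derivation:
Keep first 4 events (discard last 6):
  after event 1 (t=8: DEC total by 6): {total=-6}
  after event 2 (t=13: SET total = -8): {total=-8}
  after event 3 (t=20: DEC count by 1): {count=-1, total=-8}
  after event 4 (t=30: DEL count): {total=-8}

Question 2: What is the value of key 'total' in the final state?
Answer: 21

Derivation:
Track key 'total' through all 10 events:
  event 1 (t=8: DEC total by 6): total (absent) -> -6
  event 2 (t=13: SET total = -8): total -6 -> -8
  event 3 (t=20: DEC count by 1): total unchanged
  event 4 (t=30: DEL count): total unchanged
  event 5 (t=31: SET count = -2): total unchanged
  event 6 (t=39: SET count = 47): total unchanged
  event 7 (t=44: DEC total by 14): total -8 -> -22
  event 8 (t=45: INC total by 5): total -22 -> -17
  event 9 (t=47: SET total = 46): total -17 -> 46
  event 10 (t=52: SET total = 21): total 46 -> 21
Final: total = 21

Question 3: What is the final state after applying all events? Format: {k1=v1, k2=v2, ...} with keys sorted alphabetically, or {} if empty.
Answer: {count=47, total=21}

Derivation:
  after event 1 (t=8: DEC total by 6): {total=-6}
  after event 2 (t=13: SET total = -8): {total=-8}
  after event 3 (t=20: DEC count by 1): {count=-1, total=-8}
  after event 4 (t=30: DEL count): {total=-8}
  after event 5 (t=31: SET count = -2): {count=-2, total=-8}
  after event 6 (t=39: SET count = 47): {count=47, total=-8}
  after event 7 (t=44: DEC total by 14): {count=47, total=-22}
  after event 8 (t=45: INC total by 5): {count=47, total=-17}
  after event 9 (t=47: SET total = 46): {count=47, total=46}
  after event 10 (t=52: SET total = 21): {count=47, total=21}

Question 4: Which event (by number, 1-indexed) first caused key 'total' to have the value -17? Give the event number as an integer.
Answer: 8

Derivation:
Looking for first event where total becomes -17:
  event 1: total = -6
  event 2: total = -8
  event 3: total = -8
  event 4: total = -8
  event 5: total = -8
  event 6: total = -8
  event 7: total = -22
  event 8: total -22 -> -17  <-- first match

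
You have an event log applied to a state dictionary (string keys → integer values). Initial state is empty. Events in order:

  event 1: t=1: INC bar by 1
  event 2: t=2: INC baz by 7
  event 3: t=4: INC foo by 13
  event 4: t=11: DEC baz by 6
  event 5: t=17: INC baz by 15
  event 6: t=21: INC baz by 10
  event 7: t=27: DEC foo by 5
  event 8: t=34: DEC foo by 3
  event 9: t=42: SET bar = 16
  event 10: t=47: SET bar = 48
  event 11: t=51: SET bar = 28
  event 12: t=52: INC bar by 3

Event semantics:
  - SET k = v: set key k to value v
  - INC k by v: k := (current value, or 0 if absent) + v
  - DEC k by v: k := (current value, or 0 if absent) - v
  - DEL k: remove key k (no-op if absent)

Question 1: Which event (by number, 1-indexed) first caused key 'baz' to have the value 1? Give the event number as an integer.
Answer: 4

Derivation:
Looking for first event where baz becomes 1:
  event 2: baz = 7
  event 3: baz = 7
  event 4: baz 7 -> 1  <-- first match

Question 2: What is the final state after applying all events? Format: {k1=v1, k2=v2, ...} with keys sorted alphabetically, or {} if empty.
Answer: {bar=31, baz=26, foo=5}

Derivation:
  after event 1 (t=1: INC bar by 1): {bar=1}
  after event 2 (t=2: INC baz by 7): {bar=1, baz=7}
  after event 3 (t=4: INC foo by 13): {bar=1, baz=7, foo=13}
  after event 4 (t=11: DEC baz by 6): {bar=1, baz=1, foo=13}
  after event 5 (t=17: INC baz by 15): {bar=1, baz=16, foo=13}
  after event 6 (t=21: INC baz by 10): {bar=1, baz=26, foo=13}
  after event 7 (t=27: DEC foo by 5): {bar=1, baz=26, foo=8}
  after event 8 (t=34: DEC foo by 3): {bar=1, baz=26, foo=5}
  after event 9 (t=42: SET bar = 16): {bar=16, baz=26, foo=5}
  after event 10 (t=47: SET bar = 48): {bar=48, baz=26, foo=5}
  after event 11 (t=51: SET bar = 28): {bar=28, baz=26, foo=5}
  after event 12 (t=52: INC bar by 3): {bar=31, baz=26, foo=5}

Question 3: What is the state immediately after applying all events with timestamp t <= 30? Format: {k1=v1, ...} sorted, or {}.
Apply events with t <= 30 (7 events):
  after event 1 (t=1: INC bar by 1): {bar=1}
  after event 2 (t=2: INC baz by 7): {bar=1, baz=7}
  after event 3 (t=4: INC foo by 13): {bar=1, baz=7, foo=13}
  after event 4 (t=11: DEC baz by 6): {bar=1, baz=1, foo=13}
  after event 5 (t=17: INC baz by 15): {bar=1, baz=16, foo=13}
  after event 6 (t=21: INC baz by 10): {bar=1, baz=26, foo=13}
  after event 7 (t=27: DEC foo by 5): {bar=1, baz=26, foo=8}

Answer: {bar=1, baz=26, foo=8}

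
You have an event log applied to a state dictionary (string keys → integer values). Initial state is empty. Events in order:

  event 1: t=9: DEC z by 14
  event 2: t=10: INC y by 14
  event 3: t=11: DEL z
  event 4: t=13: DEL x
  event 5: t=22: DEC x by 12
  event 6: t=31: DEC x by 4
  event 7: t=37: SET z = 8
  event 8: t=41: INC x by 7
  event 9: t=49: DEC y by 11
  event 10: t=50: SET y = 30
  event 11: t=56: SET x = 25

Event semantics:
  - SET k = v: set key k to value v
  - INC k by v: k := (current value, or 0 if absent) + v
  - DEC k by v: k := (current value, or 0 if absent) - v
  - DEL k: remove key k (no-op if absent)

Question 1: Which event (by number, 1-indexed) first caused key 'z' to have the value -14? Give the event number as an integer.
Looking for first event where z becomes -14:
  event 1: z (absent) -> -14  <-- first match

Answer: 1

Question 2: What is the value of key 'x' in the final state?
Track key 'x' through all 11 events:
  event 1 (t=9: DEC z by 14): x unchanged
  event 2 (t=10: INC y by 14): x unchanged
  event 3 (t=11: DEL z): x unchanged
  event 4 (t=13: DEL x): x (absent) -> (absent)
  event 5 (t=22: DEC x by 12): x (absent) -> -12
  event 6 (t=31: DEC x by 4): x -12 -> -16
  event 7 (t=37: SET z = 8): x unchanged
  event 8 (t=41: INC x by 7): x -16 -> -9
  event 9 (t=49: DEC y by 11): x unchanged
  event 10 (t=50: SET y = 30): x unchanged
  event 11 (t=56: SET x = 25): x -9 -> 25
Final: x = 25

Answer: 25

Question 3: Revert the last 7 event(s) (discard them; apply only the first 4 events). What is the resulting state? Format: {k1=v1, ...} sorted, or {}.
Answer: {y=14}

Derivation:
Keep first 4 events (discard last 7):
  after event 1 (t=9: DEC z by 14): {z=-14}
  after event 2 (t=10: INC y by 14): {y=14, z=-14}
  after event 3 (t=11: DEL z): {y=14}
  after event 4 (t=13: DEL x): {y=14}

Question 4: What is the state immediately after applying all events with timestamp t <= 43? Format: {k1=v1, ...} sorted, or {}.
Apply events with t <= 43 (8 events):
  after event 1 (t=9: DEC z by 14): {z=-14}
  after event 2 (t=10: INC y by 14): {y=14, z=-14}
  after event 3 (t=11: DEL z): {y=14}
  after event 4 (t=13: DEL x): {y=14}
  after event 5 (t=22: DEC x by 12): {x=-12, y=14}
  after event 6 (t=31: DEC x by 4): {x=-16, y=14}
  after event 7 (t=37: SET z = 8): {x=-16, y=14, z=8}
  after event 8 (t=41: INC x by 7): {x=-9, y=14, z=8}

Answer: {x=-9, y=14, z=8}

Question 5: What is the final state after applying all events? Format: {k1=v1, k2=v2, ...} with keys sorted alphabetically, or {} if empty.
Answer: {x=25, y=30, z=8}

Derivation:
  after event 1 (t=9: DEC z by 14): {z=-14}
  after event 2 (t=10: INC y by 14): {y=14, z=-14}
  after event 3 (t=11: DEL z): {y=14}
  after event 4 (t=13: DEL x): {y=14}
  after event 5 (t=22: DEC x by 12): {x=-12, y=14}
  after event 6 (t=31: DEC x by 4): {x=-16, y=14}
  after event 7 (t=37: SET z = 8): {x=-16, y=14, z=8}
  after event 8 (t=41: INC x by 7): {x=-9, y=14, z=8}
  after event 9 (t=49: DEC y by 11): {x=-9, y=3, z=8}
  after event 10 (t=50: SET y = 30): {x=-9, y=30, z=8}
  after event 11 (t=56: SET x = 25): {x=25, y=30, z=8}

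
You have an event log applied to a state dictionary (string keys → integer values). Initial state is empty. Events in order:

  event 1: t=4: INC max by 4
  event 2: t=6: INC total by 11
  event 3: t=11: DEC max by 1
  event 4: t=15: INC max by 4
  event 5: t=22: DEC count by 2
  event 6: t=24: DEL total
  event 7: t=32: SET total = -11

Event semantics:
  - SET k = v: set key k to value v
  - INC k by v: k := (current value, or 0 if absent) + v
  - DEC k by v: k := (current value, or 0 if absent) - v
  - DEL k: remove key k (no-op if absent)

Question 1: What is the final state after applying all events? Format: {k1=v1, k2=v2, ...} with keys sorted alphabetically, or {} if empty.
  after event 1 (t=4: INC max by 4): {max=4}
  after event 2 (t=6: INC total by 11): {max=4, total=11}
  after event 3 (t=11: DEC max by 1): {max=3, total=11}
  after event 4 (t=15: INC max by 4): {max=7, total=11}
  after event 5 (t=22: DEC count by 2): {count=-2, max=7, total=11}
  after event 6 (t=24: DEL total): {count=-2, max=7}
  after event 7 (t=32: SET total = -11): {count=-2, max=7, total=-11}

Answer: {count=-2, max=7, total=-11}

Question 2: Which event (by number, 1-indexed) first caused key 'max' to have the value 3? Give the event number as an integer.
Looking for first event where max becomes 3:
  event 1: max = 4
  event 2: max = 4
  event 3: max 4 -> 3  <-- first match

Answer: 3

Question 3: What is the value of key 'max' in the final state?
Answer: 7

Derivation:
Track key 'max' through all 7 events:
  event 1 (t=4: INC max by 4): max (absent) -> 4
  event 2 (t=6: INC total by 11): max unchanged
  event 3 (t=11: DEC max by 1): max 4 -> 3
  event 4 (t=15: INC max by 4): max 3 -> 7
  event 5 (t=22: DEC count by 2): max unchanged
  event 6 (t=24: DEL total): max unchanged
  event 7 (t=32: SET total = -11): max unchanged
Final: max = 7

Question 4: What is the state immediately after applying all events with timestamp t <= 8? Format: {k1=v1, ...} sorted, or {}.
Apply events with t <= 8 (2 events):
  after event 1 (t=4: INC max by 4): {max=4}
  after event 2 (t=6: INC total by 11): {max=4, total=11}

Answer: {max=4, total=11}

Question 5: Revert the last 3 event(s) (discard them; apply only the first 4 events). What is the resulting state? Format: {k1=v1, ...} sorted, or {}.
Answer: {max=7, total=11}

Derivation:
Keep first 4 events (discard last 3):
  after event 1 (t=4: INC max by 4): {max=4}
  after event 2 (t=6: INC total by 11): {max=4, total=11}
  after event 3 (t=11: DEC max by 1): {max=3, total=11}
  after event 4 (t=15: INC max by 4): {max=7, total=11}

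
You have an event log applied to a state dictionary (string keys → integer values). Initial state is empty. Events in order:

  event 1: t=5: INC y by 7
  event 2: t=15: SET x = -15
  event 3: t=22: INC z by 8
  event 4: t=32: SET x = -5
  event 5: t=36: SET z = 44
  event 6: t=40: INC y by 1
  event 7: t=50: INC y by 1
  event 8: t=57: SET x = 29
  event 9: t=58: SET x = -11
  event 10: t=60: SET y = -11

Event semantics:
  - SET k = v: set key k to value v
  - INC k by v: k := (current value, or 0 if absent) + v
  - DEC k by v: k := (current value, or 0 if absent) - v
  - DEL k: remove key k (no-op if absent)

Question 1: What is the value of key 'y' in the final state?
Answer: -11

Derivation:
Track key 'y' through all 10 events:
  event 1 (t=5: INC y by 7): y (absent) -> 7
  event 2 (t=15: SET x = -15): y unchanged
  event 3 (t=22: INC z by 8): y unchanged
  event 4 (t=32: SET x = -5): y unchanged
  event 5 (t=36: SET z = 44): y unchanged
  event 6 (t=40: INC y by 1): y 7 -> 8
  event 7 (t=50: INC y by 1): y 8 -> 9
  event 8 (t=57: SET x = 29): y unchanged
  event 9 (t=58: SET x = -11): y unchanged
  event 10 (t=60: SET y = -11): y 9 -> -11
Final: y = -11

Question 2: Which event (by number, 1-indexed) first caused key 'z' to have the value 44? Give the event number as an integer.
Looking for first event where z becomes 44:
  event 3: z = 8
  event 4: z = 8
  event 5: z 8 -> 44  <-- first match

Answer: 5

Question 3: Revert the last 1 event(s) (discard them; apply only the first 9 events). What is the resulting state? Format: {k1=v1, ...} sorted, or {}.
Answer: {x=-11, y=9, z=44}

Derivation:
Keep first 9 events (discard last 1):
  after event 1 (t=5: INC y by 7): {y=7}
  after event 2 (t=15: SET x = -15): {x=-15, y=7}
  after event 3 (t=22: INC z by 8): {x=-15, y=7, z=8}
  after event 4 (t=32: SET x = -5): {x=-5, y=7, z=8}
  after event 5 (t=36: SET z = 44): {x=-5, y=7, z=44}
  after event 6 (t=40: INC y by 1): {x=-5, y=8, z=44}
  after event 7 (t=50: INC y by 1): {x=-5, y=9, z=44}
  after event 8 (t=57: SET x = 29): {x=29, y=9, z=44}
  after event 9 (t=58: SET x = -11): {x=-11, y=9, z=44}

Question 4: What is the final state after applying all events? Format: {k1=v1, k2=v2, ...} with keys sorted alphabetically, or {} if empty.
Answer: {x=-11, y=-11, z=44}

Derivation:
  after event 1 (t=5: INC y by 7): {y=7}
  after event 2 (t=15: SET x = -15): {x=-15, y=7}
  after event 3 (t=22: INC z by 8): {x=-15, y=7, z=8}
  after event 4 (t=32: SET x = -5): {x=-5, y=7, z=8}
  after event 5 (t=36: SET z = 44): {x=-5, y=7, z=44}
  after event 6 (t=40: INC y by 1): {x=-5, y=8, z=44}
  after event 7 (t=50: INC y by 1): {x=-5, y=9, z=44}
  after event 8 (t=57: SET x = 29): {x=29, y=9, z=44}
  after event 9 (t=58: SET x = -11): {x=-11, y=9, z=44}
  after event 10 (t=60: SET y = -11): {x=-11, y=-11, z=44}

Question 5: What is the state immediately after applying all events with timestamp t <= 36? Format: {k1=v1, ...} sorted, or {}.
Apply events with t <= 36 (5 events):
  after event 1 (t=5: INC y by 7): {y=7}
  after event 2 (t=15: SET x = -15): {x=-15, y=7}
  after event 3 (t=22: INC z by 8): {x=-15, y=7, z=8}
  after event 4 (t=32: SET x = -5): {x=-5, y=7, z=8}
  after event 5 (t=36: SET z = 44): {x=-5, y=7, z=44}

Answer: {x=-5, y=7, z=44}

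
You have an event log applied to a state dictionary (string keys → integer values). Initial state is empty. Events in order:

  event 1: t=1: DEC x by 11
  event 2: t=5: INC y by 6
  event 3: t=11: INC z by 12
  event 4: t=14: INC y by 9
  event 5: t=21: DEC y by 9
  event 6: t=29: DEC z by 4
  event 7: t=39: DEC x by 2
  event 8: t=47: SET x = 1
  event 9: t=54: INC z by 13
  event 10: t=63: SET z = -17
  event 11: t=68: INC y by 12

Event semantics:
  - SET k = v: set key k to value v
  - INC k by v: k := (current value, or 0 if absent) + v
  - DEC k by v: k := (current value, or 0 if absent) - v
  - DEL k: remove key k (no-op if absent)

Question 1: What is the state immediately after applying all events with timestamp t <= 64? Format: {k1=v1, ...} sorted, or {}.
Apply events with t <= 64 (10 events):
  after event 1 (t=1: DEC x by 11): {x=-11}
  after event 2 (t=5: INC y by 6): {x=-11, y=6}
  after event 3 (t=11: INC z by 12): {x=-11, y=6, z=12}
  after event 4 (t=14: INC y by 9): {x=-11, y=15, z=12}
  after event 5 (t=21: DEC y by 9): {x=-11, y=6, z=12}
  after event 6 (t=29: DEC z by 4): {x=-11, y=6, z=8}
  after event 7 (t=39: DEC x by 2): {x=-13, y=6, z=8}
  after event 8 (t=47: SET x = 1): {x=1, y=6, z=8}
  after event 9 (t=54: INC z by 13): {x=1, y=6, z=21}
  after event 10 (t=63: SET z = -17): {x=1, y=6, z=-17}

Answer: {x=1, y=6, z=-17}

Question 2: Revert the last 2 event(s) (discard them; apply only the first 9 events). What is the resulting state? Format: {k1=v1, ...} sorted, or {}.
Answer: {x=1, y=6, z=21}

Derivation:
Keep first 9 events (discard last 2):
  after event 1 (t=1: DEC x by 11): {x=-11}
  after event 2 (t=5: INC y by 6): {x=-11, y=6}
  after event 3 (t=11: INC z by 12): {x=-11, y=6, z=12}
  after event 4 (t=14: INC y by 9): {x=-11, y=15, z=12}
  after event 5 (t=21: DEC y by 9): {x=-11, y=6, z=12}
  after event 6 (t=29: DEC z by 4): {x=-11, y=6, z=8}
  after event 7 (t=39: DEC x by 2): {x=-13, y=6, z=8}
  after event 8 (t=47: SET x = 1): {x=1, y=6, z=8}
  after event 9 (t=54: INC z by 13): {x=1, y=6, z=21}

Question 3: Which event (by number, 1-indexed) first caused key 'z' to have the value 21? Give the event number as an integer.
Answer: 9

Derivation:
Looking for first event where z becomes 21:
  event 3: z = 12
  event 4: z = 12
  event 5: z = 12
  event 6: z = 8
  event 7: z = 8
  event 8: z = 8
  event 9: z 8 -> 21  <-- first match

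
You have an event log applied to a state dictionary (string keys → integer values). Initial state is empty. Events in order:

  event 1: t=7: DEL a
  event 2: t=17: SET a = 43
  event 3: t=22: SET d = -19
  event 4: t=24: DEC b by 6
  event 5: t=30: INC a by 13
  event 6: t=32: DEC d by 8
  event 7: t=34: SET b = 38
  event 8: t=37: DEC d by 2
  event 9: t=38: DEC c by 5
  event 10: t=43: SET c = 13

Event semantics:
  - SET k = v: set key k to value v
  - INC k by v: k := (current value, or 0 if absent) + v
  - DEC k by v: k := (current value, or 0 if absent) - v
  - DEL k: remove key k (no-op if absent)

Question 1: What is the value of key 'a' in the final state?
Answer: 56

Derivation:
Track key 'a' through all 10 events:
  event 1 (t=7: DEL a): a (absent) -> (absent)
  event 2 (t=17: SET a = 43): a (absent) -> 43
  event 3 (t=22: SET d = -19): a unchanged
  event 4 (t=24: DEC b by 6): a unchanged
  event 5 (t=30: INC a by 13): a 43 -> 56
  event 6 (t=32: DEC d by 8): a unchanged
  event 7 (t=34: SET b = 38): a unchanged
  event 8 (t=37: DEC d by 2): a unchanged
  event 9 (t=38: DEC c by 5): a unchanged
  event 10 (t=43: SET c = 13): a unchanged
Final: a = 56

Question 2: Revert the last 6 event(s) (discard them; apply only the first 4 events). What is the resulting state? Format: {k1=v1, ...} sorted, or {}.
Keep first 4 events (discard last 6):
  after event 1 (t=7: DEL a): {}
  after event 2 (t=17: SET a = 43): {a=43}
  after event 3 (t=22: SET d = -19): {a=43, d=-19}
  after event 4 (t=24: DEC b by 6): {a=43, b=-6, d=-19}

Answer: {a=43, b=-6, d=-19}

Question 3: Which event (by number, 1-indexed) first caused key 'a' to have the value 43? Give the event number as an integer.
Looking for first event where a becomes 43:
  event 2: a (absent) -> 43  <-- first match

Answer: 2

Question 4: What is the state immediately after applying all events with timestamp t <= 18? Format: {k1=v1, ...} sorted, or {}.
Apply events with t <= 18 (2 events):
  after event 1 (t=7: DEL a): {}
  after event 2 (t=17: SET a = 43): {a=43}

Answer: {a=43}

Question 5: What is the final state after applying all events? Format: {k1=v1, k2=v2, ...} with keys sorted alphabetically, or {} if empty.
  after event 1 (t=7: DEL a): {}
  after event 2 (t=17: SET a = 43): {a=43}
  after event 3 (t=22: SET d = -19): {a=43, d=-19}
  after event 4 (t=24: DEC b by 6): {a=43, b=-6, d=-19}
  after event 5 (t=30: INC a by 13): {a=56, b=-6, d=-19}
  after event 6 (t=32: DEC d by 8): {a=56, b=-6, d=-27}
  after event 7 (t=34: SET b = 38): {a=56, b=38, d=-27}
  after event 8 (t=37: DEC d by 2): {a=56, b=38, d=-29}
  after event 9 (t=38: DEC c by 5): {a=56, b=38, c=-5, d=-29}
  after event 10 (t=43: SET c = 13): {a=56, b=38, c=13, d=-29}

Answer: {a=56, b=38, c=13, d=-29}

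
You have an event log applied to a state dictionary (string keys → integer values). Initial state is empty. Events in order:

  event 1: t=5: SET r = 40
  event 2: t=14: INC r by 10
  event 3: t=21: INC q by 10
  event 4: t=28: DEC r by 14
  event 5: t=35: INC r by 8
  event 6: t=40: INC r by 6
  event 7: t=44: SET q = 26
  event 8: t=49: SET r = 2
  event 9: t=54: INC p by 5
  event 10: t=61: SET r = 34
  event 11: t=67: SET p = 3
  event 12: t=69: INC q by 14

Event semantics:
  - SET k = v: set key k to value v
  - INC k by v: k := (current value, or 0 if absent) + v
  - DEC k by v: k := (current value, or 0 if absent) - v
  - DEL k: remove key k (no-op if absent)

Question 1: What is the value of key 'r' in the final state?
Answer: 34

Derivation:
Track key 'r' through all 12 events:
  event 1 (t=5: SET r = 40): r (absent) -> 40
  event 2 (t=14: INC r by 10): r 40 -> 50
  event 3 (t=21: INC q by 10): r unchanged
  event 4 (t=28: DEC r by 14): r 50 -> 36
  event 5 (t=35: INC r by 8): r 36 -> 44
  event 6 (t=40: INC r by 6): r 44 -> 50
  event 7 (t=44: SET q = 26): r unchanged
  event 8 (t=49: SET r = 2): r 50 -> 2
  event 9 (t=54: INC p by 5): r unchanged
  event 10 (t=61: SET r = 34): r 2 -> 34
  event 11 (t=67: SET p = 3): r unchanged
  event 12 (t=69: INC q by 14): r unchanged
Final: r = 34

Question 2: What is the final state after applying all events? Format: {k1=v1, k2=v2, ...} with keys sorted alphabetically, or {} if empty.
  after event 1 (t=5: SET r = 40): {r=40}
  after event 2 (t=14: INC r by 10): {r=50}
  after event 3 (t=21: INC q by 10): {q=10, r=50}
  after event 4 (t=28: DEC r by 14): {q=10, r=36}
  after event 5 (t=35: INC r by 8): {q=10, r=44}
  after event 6 (t=40: INC r by 6): {q=10, r=50}
  after event 7 (t=44: SET q = 26): {q=26, r=50}
  after event 8 (t=49: SET r = 2): {q=26, r=2}
  after event 9 (t=54: INC p by 5): {p=5, q=26, r=2}
  after event 10 (t=61: SET r = 34): {p=5, q=26, r=34}
  after event 11 (t=67: SET p = 3): {p=3, q=26, r=34}
  after event 12 (t=69: INC q by 14): {p=3, q=40, r=34}

Answer: {p=3, q=40, r=34}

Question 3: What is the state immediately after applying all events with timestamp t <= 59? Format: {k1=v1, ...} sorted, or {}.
Apply events with t <= 59 (9 events):
  after event 1 (t=5: SET r = 40): {r=40}
  after event 2 (t=14: INC r by 10): {r=50}
  after event 3 (t=21: INC q by 10): {q=10, r=50}
  after event 4 (t=28: DEC r by 14): {q=10, r=36}
  after event 5 (t=35: INC r by 8): {q=10, r=44}
  after event 6 (t=40: INC r by 6): {q=10, r=50}
  after event 7 (t=44: SET q = 26): {q=26, r=50}
  after event 8 (t=49: SET r = 2): {q=26, r=2}
  after event 9 (t=54: INC p by 5): {p=5, q=26, r=2}

Answer: {p=5, q=26, r=2}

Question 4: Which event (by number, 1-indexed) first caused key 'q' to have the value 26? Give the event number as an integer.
Answer: 7

Derivation:
Looking for first event where q becomes 26:
  event 3: q = 10
  event 4: q = 10
  event 5: q = 10
  event 6: q = 10
  event 7: q 10 -> 26  <-- first match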